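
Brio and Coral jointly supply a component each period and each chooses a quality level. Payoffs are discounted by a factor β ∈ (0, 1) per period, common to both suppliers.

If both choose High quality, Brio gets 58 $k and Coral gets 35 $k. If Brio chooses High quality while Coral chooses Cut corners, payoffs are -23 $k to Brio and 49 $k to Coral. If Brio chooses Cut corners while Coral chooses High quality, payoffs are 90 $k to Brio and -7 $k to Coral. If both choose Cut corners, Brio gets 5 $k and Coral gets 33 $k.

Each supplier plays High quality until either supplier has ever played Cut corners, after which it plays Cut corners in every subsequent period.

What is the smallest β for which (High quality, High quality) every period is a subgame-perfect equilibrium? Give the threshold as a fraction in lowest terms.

For Brio: deviation gain 90−58 = 32, per-period punishment loss 58−5 = 53. IC gives β ≥ 32/85.
For Coral: gain 14, loss 2 per period, so β ≥ 14/16 = 7/8.
The tighter constraint is Coral's, so cooperation needs β ≥ 7/8.

7/8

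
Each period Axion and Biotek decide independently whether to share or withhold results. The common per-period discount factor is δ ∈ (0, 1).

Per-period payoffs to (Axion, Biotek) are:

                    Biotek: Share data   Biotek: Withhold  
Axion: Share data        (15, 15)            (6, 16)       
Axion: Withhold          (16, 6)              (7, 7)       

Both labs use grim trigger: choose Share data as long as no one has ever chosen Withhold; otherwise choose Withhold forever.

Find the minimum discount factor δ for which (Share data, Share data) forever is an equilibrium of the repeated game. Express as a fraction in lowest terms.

1/9

15/(1−δ) ≥ 16 + 7δ/(1−δ)
15 ≥ 16 − 9δ
δ ≥ 1/9.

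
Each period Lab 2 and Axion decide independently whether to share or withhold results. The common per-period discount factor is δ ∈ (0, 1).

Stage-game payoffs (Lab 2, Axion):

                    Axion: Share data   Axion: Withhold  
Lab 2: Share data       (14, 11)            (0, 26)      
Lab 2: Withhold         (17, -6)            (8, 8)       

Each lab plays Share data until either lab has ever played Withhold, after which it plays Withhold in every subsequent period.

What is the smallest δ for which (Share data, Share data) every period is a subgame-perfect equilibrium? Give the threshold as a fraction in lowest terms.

Lab 2: cooperation gives 14 each period; deviation gives 17 once then 8 forever.
  14/(1−δ) ≥ 17 + 8δ/(1−δ) ⇒ δ ≥ 3/9 = 1/3.
Axion: cooperation gives 11 each period; deviation gives 26 once then 8 forever.
  δ ≥ 15/18 = 5/6.
Both must hold, so the binding constraint is Axion's: δ ≥ 5/6.

5/6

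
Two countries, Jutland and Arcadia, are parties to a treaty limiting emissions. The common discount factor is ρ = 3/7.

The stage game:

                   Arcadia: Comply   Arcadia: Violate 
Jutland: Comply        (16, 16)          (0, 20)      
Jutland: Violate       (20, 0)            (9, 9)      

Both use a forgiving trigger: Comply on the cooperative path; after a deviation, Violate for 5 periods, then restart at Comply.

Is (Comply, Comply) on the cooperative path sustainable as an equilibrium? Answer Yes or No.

Yes

IC: ρ+…+ρ^5 ≥ (20−16)/(16−9) = 4/7.
At ρ = 3/7: partial sum = 0.7392 ≥ 0.5714. Cooperation sustainable.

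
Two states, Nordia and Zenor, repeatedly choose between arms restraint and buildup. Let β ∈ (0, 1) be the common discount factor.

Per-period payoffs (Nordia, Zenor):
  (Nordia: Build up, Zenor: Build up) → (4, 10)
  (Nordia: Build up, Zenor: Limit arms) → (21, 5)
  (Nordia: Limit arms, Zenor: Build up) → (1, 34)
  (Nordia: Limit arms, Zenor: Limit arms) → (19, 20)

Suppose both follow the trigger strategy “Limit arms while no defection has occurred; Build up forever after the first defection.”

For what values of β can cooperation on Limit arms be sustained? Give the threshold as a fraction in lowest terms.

Nordia: cooperation gives 19 each period; deviation gives 21 once then 4 forever.
  19/(1−β) ≥ 21 + 4β/(1−β) ⇒ β ≥ 2/17.
Zenor: cooperation gives 20 each period; deviation gives 34 once then 10 forever.
  β ≥ 14/24 = 7/12.
Both must hold, so the binding constraint is Zenor's: β ≥ 7/12.

7/12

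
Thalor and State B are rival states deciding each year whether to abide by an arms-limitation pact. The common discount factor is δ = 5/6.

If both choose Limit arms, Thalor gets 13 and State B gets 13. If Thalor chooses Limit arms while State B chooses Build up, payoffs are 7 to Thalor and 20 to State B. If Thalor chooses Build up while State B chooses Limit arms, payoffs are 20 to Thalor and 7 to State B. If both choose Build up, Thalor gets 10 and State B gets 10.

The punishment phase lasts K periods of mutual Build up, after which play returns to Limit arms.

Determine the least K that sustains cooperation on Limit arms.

4

No profitable deviation requires (13−10)(δ+…+δ^K) ≥ 20−13, i.e. δ+…+δ^K ≥ 7/3 ≈ 2.3333.
With δ = 5/6, the partial sums are K=1: 0.8333, K=2: 1.5278, K=3: 2.1065, K=4: 2.5887.
K = 4 is the first length at which the sum reaches 2.3333.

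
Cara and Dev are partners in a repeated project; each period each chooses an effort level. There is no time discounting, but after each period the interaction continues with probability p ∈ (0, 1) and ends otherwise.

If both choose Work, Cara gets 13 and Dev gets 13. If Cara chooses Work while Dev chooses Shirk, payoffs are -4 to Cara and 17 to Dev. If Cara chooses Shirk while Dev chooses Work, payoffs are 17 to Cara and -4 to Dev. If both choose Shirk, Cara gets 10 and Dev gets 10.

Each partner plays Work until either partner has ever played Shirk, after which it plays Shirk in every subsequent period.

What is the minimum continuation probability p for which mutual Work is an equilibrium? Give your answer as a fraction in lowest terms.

4/7

Expected cooperation value is 13 + p·13 + p²·13 + … = 13/(1−p); deviation gives 17 + p·10/(1−p).
13 ≥ 17(1−p) + 10p ⇒ 7p ≥ 4 ⇒ p ≥ 4/7.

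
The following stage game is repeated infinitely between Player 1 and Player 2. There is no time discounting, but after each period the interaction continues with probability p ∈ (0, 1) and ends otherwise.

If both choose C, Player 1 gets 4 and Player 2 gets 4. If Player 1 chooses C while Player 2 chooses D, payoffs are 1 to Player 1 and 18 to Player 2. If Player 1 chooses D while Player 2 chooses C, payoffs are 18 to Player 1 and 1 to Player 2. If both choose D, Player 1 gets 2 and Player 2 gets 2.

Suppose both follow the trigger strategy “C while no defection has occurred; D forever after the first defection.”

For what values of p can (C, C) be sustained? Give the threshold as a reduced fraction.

With no time discounting, the continuation probability p plays the role of the discount factor.
Grim-trigger IC: 4/(1−p) ≥ 18 + 2p/(1−p) ⇒ p ≥ (18−4)/(18−2) = 7/8.

7/8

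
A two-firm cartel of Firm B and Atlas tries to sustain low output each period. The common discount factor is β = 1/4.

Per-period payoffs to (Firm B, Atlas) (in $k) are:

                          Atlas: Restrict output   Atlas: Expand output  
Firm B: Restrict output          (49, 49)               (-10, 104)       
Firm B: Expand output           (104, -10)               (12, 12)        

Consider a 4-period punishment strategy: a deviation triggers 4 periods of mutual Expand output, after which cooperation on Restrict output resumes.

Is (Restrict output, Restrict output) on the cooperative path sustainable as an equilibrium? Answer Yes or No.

No

Comparing payoff streams over the 5 periods until play realigns: cooperate → 49(1+β+…+β^4); deviate → 104 + 12(β+…+β^4).
Cooperation is sustained iff (49−12)(β+…+β^4) ≥ 104−49.
β+…+β^4 = 1/4·(1−(1/4)^4)/(1−1/4) = 0.3320, and (104−49)/(49−12) = 1.4865.
0.3320 < 1.4865, so cooperation is not sustainable.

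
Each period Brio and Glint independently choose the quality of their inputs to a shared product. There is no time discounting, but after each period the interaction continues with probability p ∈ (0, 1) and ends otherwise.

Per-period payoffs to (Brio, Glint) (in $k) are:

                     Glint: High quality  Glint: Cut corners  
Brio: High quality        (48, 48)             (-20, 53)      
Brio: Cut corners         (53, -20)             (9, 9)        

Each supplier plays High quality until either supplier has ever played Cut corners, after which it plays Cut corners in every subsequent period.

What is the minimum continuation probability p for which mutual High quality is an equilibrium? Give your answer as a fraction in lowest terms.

With no time discounting, the continuation probability p plays the role of the discount factor.
Grim-trigger IC: 48/(1−p) ≥ 53 + 9p/(1−p) ⇒ p ≥ (53−48)/(53−9) = 5/44.

5/44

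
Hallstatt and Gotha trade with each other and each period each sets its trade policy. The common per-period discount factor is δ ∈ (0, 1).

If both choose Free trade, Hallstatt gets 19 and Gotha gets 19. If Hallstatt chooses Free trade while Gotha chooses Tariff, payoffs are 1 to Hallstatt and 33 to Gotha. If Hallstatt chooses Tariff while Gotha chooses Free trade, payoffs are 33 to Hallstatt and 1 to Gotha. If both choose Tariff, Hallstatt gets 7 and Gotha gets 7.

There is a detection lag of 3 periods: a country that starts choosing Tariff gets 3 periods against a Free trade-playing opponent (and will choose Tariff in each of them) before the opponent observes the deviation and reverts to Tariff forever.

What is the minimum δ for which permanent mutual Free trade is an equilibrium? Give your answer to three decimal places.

Deviating for the 3 undetected periods gains 33−19 = 14 per period over cooperation, then loses 19−7 = 12 per period forever once punishment starts.
Gain: 14(1 + δ + … + δ^2); loss: 12·δ^3/(1−δ).
No profitable deviation ⇔ 14(1−δ^3) ≤ 12·δ^3, i.e. δ^3 ≥ 14/(14+12) = 7/13.
Hence δ ≥ (7/13)^(1/3) ≈ 0.814.

0.814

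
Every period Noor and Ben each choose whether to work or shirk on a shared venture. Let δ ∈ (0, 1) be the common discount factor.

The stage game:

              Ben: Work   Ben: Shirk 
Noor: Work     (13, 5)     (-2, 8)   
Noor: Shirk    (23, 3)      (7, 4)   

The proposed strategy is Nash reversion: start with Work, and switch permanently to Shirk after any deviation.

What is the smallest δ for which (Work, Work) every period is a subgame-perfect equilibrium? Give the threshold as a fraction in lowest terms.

3/4

Noor: cooperation gives 13 each period; deviation gives 23 once then 7 forever.
  13/(1−δ) ≥ 23 + 7δ/(1−δ) ⇒ δ ≥ 10/16 = 5/8.
Ben: cooperation gives 5 each period; deviation gives 8 once then 4 forever.
  δ ≥ 3/4.
Both must hold, so the binding constraint is Ben's: δ ≥ 3/4.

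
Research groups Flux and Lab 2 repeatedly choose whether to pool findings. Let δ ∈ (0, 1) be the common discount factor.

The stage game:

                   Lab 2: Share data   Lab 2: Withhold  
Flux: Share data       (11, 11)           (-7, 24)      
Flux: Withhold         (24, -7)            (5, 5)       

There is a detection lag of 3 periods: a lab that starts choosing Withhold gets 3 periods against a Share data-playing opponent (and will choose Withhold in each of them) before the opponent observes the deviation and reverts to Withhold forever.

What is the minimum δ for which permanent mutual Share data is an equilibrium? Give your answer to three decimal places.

A deviator earns 24 for 3 periods, then 5 forever; cooperating earns 11 forever. Multiplying the IC by (1−δ):
11 ≥ 24(1−δ^3) + 5δ^3, so 19·δ^3 ≥ 13 and δ^3 ≥ 13/19.
δ ≥ (13/19)^(1/3) ≈ 0.881.

0.881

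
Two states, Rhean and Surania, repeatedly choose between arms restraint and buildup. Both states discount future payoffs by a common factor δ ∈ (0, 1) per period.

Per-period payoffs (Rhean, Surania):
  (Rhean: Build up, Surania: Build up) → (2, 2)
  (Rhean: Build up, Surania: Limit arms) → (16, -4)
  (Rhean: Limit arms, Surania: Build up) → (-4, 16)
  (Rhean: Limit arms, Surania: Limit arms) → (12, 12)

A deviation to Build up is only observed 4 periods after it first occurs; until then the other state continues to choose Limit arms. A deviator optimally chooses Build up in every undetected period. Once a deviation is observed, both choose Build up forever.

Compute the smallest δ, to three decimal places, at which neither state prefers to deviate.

0.731

The best deviation is to choose Build up for all 4 undetected periods, earning 16 each, then 2 forever once detected.
Deviation value: 16(1−δ^4)/(1−δ) + 2δ^4/(1−δ); cooperation value: 12/(1−δ).
IC: 12 ≥ 16(1−δ^4) + 2δ^4 = 16 − 14δ^4.
So δ^4 ≥ 4/14 = 2/7, giving δ ≥ (2/7)^(1/4) ≈ 0.731.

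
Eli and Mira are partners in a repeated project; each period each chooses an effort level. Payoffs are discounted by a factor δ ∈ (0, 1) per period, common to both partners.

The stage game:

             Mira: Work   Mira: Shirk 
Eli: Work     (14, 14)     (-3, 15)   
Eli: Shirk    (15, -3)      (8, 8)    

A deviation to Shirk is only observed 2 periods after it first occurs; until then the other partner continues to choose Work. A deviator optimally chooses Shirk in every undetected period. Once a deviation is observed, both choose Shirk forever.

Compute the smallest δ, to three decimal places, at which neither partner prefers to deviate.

A deviator earns 15 for 2 periods, then 8 forever; cooperating earns 14 forever. Multiplying the IC by (1−δ):
14 ≥ 15(1−δ^2) + 8δ^2, so 7·δ^2 ≥ 1 and δ^2 ≥ 1/7.
δ ≥ (1/7)^(1/2) ≈ 0.378.

0.378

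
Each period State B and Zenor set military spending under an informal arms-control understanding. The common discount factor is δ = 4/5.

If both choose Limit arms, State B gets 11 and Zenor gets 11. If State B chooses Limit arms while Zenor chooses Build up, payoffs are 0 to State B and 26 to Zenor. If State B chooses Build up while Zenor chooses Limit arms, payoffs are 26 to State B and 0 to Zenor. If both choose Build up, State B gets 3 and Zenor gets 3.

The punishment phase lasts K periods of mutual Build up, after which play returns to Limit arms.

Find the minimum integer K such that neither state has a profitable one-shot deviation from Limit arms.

3

IC: δ(1−δ^K)/(1−δ) ≥ (26−11)/(11−3) = 15/8.
With δ = 4/5: need 1 − δ^K ≥ 15/8·(1−4/5)/(4/5), i.e. δ^K ≤ 0.5312.
Since (4/5)^2 = 0.6400 and (4/5)^3 = 0.5120, the smallest such K is 3.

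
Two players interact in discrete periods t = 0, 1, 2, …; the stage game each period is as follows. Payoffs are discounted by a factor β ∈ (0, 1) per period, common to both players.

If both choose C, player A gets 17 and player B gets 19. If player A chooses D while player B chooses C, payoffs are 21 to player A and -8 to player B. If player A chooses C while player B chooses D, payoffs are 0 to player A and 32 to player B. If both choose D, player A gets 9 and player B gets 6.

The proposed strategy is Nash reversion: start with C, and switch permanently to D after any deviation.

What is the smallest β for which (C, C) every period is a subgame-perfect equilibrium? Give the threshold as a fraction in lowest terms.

1/2

player A's threshold: (21−17)/(21−9) = 1/3.
player B's threshold: (32−19)/(32−6) = 1/2.
1/3 < 1/2, so player B binds and β* = 1/2.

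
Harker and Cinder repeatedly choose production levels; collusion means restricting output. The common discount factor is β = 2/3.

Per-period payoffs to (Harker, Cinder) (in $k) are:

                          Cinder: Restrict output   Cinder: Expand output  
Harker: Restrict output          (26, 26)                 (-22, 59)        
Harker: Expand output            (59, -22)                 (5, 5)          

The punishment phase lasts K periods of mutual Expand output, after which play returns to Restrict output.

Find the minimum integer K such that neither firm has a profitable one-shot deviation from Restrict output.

Need Σ_{k=1}^{K} β^k ≥ (59−26)/(26−5) = 1.5714 at β = 2/3.
At K = 3 the sum is 1.4074 < 1.5714; at K = 4 it is 1.6049 ≥ 1.5714.
So the minimum punishment length is K = 4.

4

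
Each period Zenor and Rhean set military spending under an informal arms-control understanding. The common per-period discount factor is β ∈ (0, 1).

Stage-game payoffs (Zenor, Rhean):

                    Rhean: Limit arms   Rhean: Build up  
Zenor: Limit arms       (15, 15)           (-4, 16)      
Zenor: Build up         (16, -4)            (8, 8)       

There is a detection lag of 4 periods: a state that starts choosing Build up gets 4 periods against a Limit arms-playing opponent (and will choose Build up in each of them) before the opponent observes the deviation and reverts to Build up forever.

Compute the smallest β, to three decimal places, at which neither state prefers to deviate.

0.595

The best deviation is to choose Build up for all 4 undetected periods, earning 16 each, then 8 forever once detected.
Deviation value: 16(1−β^4)/(1−β) + 8β^4/(1−β); cooperation value: 15/(1−β).
IC: 15 ≥ 16(1−β^4) + 8β^4 = 16 − 8β^4.
So β^4 ≥ 1/8, giving β ≥ (1/8)^(1/4) ≈ 0.595.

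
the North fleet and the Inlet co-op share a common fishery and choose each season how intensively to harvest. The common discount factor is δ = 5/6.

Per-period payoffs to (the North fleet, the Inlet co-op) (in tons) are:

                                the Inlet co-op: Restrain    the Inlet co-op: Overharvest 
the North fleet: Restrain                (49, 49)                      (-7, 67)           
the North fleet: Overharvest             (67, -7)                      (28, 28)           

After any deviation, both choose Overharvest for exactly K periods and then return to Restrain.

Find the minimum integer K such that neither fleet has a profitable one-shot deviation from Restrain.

2

Need Σ_{k=1}^{K} δ^k ≥ (67−49)/(49−28) = 0.8571 at δ = 5/6.
At K = 1 the sum is 0.8333 < 0.8571; at K = 2 it is 1.5278 ≥ 0.8571.
So the minimum punishment length is K = 2.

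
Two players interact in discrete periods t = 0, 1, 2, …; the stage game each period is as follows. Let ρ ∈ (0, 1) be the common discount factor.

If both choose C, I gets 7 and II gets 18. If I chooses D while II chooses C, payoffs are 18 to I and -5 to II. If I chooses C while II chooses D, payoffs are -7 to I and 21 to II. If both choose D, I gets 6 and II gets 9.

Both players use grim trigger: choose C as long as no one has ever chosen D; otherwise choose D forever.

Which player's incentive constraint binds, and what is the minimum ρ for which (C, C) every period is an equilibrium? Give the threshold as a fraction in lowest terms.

I; ρ ≥ 11/12

I: cooperation gives 7 each period; deviation gives 18 once then 6 forever.
  7/(1−ρ) ≥ 18 + 6ρ/(1−ρ) ⇒ ρ ≥ 11/12.
II: cooperation gives 18 each period; deviation gives 21 once then 9 forever.
  ρ ≥ 3/12 = 1/4.
Both must hold, so the binding constraint is I's: ρ ≥ 11/12.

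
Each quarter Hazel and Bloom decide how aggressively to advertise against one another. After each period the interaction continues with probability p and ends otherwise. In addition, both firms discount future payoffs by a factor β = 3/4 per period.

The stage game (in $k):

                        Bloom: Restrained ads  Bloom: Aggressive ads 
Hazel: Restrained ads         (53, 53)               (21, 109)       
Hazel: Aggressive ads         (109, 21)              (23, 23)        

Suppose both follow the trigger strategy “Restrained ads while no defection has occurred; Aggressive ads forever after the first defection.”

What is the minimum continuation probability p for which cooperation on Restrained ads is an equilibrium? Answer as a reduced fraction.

112/129

Expected continuation weight on next period's payoff is β·p = 3/4·p, which plays the role of the discount factor.
Cooperation requires 3/4·p ≥ (109−53)/(109−23) = 28/43, hence p ≥ 112/129.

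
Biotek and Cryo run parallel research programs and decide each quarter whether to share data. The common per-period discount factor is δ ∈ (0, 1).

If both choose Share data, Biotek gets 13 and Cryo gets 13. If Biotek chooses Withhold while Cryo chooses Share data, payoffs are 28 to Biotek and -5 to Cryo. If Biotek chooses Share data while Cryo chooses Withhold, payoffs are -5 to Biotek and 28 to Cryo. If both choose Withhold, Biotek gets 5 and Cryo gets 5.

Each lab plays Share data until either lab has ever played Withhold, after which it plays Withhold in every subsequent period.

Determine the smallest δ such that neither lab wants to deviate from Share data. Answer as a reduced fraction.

15/23

One-period gain from deviating is 28 − 13 = 15. The loss is 13 − 5 = 8 in every subsequent period, with present value 8·δ/(1−δ).
Deviation is unprofitable when 8·δ/(1−δ) ≥ 15, i.e. δ/(1−δ) ≥ 15/8.
Equivalently δ ≥ 15/(15+8) = 15/23.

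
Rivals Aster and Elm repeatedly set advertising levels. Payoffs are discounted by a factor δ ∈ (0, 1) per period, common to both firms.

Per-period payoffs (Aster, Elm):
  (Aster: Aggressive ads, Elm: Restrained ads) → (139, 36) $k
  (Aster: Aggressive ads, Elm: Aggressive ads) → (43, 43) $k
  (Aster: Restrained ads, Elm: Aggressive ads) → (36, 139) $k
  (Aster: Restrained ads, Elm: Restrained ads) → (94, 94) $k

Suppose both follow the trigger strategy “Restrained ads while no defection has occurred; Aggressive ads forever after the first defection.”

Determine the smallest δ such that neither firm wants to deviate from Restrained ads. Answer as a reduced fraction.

One-period gain from deviating is 139 − 94 = 45. The loss is 94 − 43 = 51 in every subsequent period, with present value 51·δ/(1−δ).
Deviation is unprofitable when 51·δ/(1−δ) ≥ 45, i.e. δ/(1−δ) ≥ 15/17.
Equivalently δ ≥ 45/(45+51) = 15/32.

15/32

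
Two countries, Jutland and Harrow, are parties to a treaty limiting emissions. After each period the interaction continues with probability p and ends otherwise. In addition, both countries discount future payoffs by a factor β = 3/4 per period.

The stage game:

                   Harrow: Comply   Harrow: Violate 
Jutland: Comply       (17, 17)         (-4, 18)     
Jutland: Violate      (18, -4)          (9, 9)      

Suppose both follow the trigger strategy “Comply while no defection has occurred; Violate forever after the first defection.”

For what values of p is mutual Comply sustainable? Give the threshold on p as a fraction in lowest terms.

4/27

With continuation probability p and discount β, the effective per-period discount factor is βp.
Grim-trigger IC: βp ≥ (18−17)/(18−9) = 1/9.
So p ≥ (1/9)/(3/4) = 4/27.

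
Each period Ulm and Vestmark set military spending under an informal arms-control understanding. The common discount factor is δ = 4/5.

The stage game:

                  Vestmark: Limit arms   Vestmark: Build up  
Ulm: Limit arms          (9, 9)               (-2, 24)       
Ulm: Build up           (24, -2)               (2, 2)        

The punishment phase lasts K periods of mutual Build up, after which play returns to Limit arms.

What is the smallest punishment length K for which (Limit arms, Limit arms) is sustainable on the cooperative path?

No profitable deviation requires (9−2)(δ+…+δ^K) ≥ 24−9, i.e. δ+…+δ^K ≥ 15/7 ≈ 2.1429.
With δ = 4/5, the partial sums are K=1: 0.8000, K=2: 1.4400, K=3: 1.9520, K=4: 2.3616.
K = 4 is the first length at which the sum reaches 2.1429.

4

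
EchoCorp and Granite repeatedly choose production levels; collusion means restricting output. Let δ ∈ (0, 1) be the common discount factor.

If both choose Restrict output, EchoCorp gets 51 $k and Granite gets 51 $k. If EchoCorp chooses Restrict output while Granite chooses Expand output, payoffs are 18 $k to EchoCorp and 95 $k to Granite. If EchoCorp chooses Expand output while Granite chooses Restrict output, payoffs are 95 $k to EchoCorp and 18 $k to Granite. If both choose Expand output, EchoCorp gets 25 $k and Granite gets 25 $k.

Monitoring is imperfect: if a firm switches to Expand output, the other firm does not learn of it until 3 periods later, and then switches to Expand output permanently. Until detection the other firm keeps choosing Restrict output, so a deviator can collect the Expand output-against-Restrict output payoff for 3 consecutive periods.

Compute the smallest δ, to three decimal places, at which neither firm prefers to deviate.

0.857

Deviating for the 3 undetected periods gains 95−51 = 44 per period over cooperation, then loses 51−25 = 26 per period forever once punishment starts.
Gain: 44(1 + δ + … + δ^2); loss: 26·δ^3/(1−δ).
No profitable deviation ⇔ 44(1−δ^3) ≤ 26·δ^3, i.e. δ^3 ≥ 44/(44+26) = 22/35.
Hence δ ≥ (22/35)^(1/3) ≈ 0.857.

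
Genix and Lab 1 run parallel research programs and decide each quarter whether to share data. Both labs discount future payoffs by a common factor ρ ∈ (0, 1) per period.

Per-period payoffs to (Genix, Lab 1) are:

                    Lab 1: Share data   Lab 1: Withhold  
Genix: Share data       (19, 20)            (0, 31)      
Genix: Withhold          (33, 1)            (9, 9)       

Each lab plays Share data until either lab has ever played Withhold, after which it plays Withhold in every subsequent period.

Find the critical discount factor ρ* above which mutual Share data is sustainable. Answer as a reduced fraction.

7/12

Genix's threshold: (33−19)/(33−9) = 7/12.
Lab 1's threshold: (31−20)/(31−9) = 1/2.
7/12 > 1/2, so Genix binds and ρ* = 7/12.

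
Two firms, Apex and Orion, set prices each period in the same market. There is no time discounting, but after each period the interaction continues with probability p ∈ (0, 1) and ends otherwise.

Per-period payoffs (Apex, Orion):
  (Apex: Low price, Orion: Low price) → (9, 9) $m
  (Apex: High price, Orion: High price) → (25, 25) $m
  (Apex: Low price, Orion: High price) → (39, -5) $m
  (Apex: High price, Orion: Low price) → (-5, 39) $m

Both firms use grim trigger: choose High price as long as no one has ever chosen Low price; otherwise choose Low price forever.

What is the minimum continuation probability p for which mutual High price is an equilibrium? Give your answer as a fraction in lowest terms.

7/15

Expected cooperation value is 25 + p·25 + p²·25 + … = 25/(1−p); deviation gives 39 + p·9/(1−p).
25 ≥ 39(1−p) + 9p ⇒ 30p ≥ 14 ⇒ p ≥ 14/30 = 7/15.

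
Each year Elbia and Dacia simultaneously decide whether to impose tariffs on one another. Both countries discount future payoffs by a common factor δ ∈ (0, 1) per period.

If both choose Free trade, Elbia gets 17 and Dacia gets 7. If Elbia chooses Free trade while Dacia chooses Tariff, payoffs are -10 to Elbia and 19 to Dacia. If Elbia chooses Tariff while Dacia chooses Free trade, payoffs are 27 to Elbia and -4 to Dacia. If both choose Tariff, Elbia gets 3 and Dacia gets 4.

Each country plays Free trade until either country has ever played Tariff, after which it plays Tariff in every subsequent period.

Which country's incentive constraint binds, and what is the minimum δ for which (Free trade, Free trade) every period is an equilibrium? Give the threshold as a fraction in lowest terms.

Dacia; δ ≥ 4/5

Elbia's threshold: (27−17)/(27−3) = 5/12.
Dacia's threshold: (19−7)/(19−4) = 4/5.
5/12 < 4/5, so Dacia binds and δ* = 4/5.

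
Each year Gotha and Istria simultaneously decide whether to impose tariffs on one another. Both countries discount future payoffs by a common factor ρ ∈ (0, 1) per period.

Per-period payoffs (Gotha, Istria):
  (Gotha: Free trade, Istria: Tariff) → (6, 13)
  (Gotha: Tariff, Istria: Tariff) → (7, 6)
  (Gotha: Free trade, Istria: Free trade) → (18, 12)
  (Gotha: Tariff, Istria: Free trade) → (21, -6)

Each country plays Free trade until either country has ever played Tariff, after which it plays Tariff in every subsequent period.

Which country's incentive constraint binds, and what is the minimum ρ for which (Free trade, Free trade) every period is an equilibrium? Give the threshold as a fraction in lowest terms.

Gotha; ρ ≥ 3/14

For Gotha: deviation gain 21−18 = 3, per-period punishment loss 18−7 = 11. IC gives ρ ≥ 3/14.
For Istria: gain 1, loss 6 per period, so ρ ≥ 1/7.
The tighter constraint is Gotha's, so cooperation needs ρ ≥ 3/14.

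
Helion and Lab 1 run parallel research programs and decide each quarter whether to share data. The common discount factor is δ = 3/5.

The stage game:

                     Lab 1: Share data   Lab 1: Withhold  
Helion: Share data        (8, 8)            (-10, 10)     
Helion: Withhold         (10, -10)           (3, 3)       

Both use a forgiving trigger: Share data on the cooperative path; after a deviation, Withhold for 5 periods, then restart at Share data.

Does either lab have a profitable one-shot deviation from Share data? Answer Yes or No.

No

IC: δ+…+δ^5 ≥ (10−8)/(8−3) = 2/5.
At δ = 3/5: partial sum = 1.3834 ≥ 0.4000. Cooperation sustainable.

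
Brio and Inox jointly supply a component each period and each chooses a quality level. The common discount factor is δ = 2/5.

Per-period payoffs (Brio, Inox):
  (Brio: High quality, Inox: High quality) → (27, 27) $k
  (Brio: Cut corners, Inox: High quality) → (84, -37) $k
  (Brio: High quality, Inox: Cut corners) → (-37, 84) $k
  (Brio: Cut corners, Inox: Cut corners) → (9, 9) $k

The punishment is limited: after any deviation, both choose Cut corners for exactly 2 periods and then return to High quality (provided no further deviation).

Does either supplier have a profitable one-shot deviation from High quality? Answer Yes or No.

Yes

Comparing payoff streams over the 3 periods until play realigns: cooperate → 27(1+δ+…+δ^2); deviate → 84 + 9(δ+…+δ^2).
Cooperation is sustained iff (27−9)(δ+…+δ^2) ≥ 84−27.
δ+…+δ^2 = 2/5·(1−(2/5)^2)/(1−2/5) = 0.5600, and (84−27)/(27−9) = 3.1667.
0.5600 < 3.1667, so cooperation is not sustainable.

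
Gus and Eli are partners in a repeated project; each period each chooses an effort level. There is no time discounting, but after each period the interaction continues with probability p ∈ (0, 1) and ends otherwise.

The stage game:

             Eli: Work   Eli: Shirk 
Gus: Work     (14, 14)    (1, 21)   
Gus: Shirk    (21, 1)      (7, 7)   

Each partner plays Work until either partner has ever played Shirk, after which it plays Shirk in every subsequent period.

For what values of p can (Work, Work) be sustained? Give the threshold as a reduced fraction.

With no time discounting, the continuation probability p plays the role of the discount factor.
Grim-trigger IC: 14/(1−p) ≥ 21 + 7p/(1−p) ⇒ p ≥ (21−14)/(21−7) = 1/2.

1/2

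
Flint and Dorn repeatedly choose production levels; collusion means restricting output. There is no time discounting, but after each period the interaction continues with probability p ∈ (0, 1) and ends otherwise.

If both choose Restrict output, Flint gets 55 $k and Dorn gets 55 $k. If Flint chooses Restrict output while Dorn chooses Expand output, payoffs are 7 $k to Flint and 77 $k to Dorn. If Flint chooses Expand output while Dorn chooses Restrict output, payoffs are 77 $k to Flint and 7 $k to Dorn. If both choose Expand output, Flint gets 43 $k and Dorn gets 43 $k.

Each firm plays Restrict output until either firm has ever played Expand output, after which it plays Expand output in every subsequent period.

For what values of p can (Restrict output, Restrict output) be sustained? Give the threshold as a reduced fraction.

With no time discounting, the continuation probability p plays the role of the discount factor.
Grim-trigger IC: 55/(1−p) ≥ 77 + 43p/(1−p) ⇒ p ≥ (77−55)/(77−43) = 11/17.

11/17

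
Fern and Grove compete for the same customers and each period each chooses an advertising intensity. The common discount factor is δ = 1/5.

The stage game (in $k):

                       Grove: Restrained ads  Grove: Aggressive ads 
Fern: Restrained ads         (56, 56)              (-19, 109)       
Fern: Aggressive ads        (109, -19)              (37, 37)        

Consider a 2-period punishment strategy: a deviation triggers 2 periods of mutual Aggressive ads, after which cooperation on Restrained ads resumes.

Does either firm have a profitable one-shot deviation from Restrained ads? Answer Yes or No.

Yes

IC: δ+…+δ^2 ≥ (109−56)/(56−37) = 53/19.
At δ = 1/5: partial sum = 0.2400 < 2.7895. Cooperation not sustainable.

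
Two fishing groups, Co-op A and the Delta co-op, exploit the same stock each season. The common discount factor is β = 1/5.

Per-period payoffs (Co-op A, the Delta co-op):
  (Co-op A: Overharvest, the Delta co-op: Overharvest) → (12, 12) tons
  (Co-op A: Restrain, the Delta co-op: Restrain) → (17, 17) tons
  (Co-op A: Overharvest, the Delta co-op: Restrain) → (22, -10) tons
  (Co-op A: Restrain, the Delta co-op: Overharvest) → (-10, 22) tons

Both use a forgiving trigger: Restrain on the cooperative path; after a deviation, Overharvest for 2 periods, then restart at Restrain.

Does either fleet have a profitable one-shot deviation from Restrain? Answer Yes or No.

Yes

IC: β+…+β^2 ≥ (22−17)/(17−12) = 1.
At β = 1/5: partial sum = 0.2400 < 1.0000. Cooperation not sustainable.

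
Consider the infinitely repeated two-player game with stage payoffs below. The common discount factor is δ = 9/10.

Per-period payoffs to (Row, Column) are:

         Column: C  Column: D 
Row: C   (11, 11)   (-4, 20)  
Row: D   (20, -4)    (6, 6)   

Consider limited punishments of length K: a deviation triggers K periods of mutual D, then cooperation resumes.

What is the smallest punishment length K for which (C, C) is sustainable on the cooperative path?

3

No profitable deviation requires (11−6)(δ+…+δ^K) ≥ 20−11, i.e. δ+…+δ^K ≥ 9/5 ≈ 1.8000.
With δ = 9/10, the partial sums are K=1: 0.9000, K=2: 1.7100, K=3: 2.4390.
K = 3 is the first length at which the sum reaches 1.8000.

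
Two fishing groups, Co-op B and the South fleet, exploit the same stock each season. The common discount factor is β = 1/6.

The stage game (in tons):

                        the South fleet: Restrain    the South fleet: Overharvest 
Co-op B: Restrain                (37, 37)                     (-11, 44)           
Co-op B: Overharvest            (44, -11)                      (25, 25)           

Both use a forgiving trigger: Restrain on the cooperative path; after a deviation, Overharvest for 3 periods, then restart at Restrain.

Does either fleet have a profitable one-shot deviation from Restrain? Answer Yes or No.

Yes

Comparing payoff streams over the 4 periods until play realigns: cooperate → 37(1+β+…+β^3); deviate → 44 + 25(β+…+β^3).
Cooperation is sustained iff (37−25)(β+…+β^3) ≥ 44−37.
β+…+β^3 = 1/6·(1−(1/6)^3)/(1−1/6) = 0.1991, and (44−37)/(37−25) = 0.5833.
0.1991 < 0.5833, so cooperation is not sustainable.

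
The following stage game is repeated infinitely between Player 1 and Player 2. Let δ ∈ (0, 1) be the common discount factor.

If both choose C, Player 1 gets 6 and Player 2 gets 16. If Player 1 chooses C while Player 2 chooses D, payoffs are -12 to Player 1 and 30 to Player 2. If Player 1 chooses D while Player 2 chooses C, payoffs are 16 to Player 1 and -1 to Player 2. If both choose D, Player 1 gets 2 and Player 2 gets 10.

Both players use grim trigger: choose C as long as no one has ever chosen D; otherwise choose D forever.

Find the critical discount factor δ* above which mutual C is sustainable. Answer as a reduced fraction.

Player 1: cooperation gives 6 each period; deviation gives 16 once then 2 forever.
  6/(1−δ) ≥ 16 + 2δ/(1−δ) ⇒ δ ≥ 10/14 = 5/7.
Player 2: cooperation gives 16 each period; deviation gives 30 once then 10 forever.
  δ ≥ 14/20 = 7/10.
Both must hold, so the binding constraint is Player 1's: δ ≥ 5/7.

5/7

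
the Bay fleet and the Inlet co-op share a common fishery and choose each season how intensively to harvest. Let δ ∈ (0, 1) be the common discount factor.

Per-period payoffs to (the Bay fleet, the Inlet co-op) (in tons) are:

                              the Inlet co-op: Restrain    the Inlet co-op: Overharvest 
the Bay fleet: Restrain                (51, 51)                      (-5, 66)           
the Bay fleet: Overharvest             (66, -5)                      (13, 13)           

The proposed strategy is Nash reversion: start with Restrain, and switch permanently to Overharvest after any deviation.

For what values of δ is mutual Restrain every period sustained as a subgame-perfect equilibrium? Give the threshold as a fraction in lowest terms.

15/53

One-period gain from deviating is 66 − 51 = 15. The loss is 51 − 13 = 38 in every subsequent period, with present value 38·δ/(1−δ).
Deviation is unprofitable when 38·δ/(1−δ) ≥ 15, i.e. δ/(1−δ) ≥ 15/38.
Equivalently δ ≥ 15/(15+38) = 15/53.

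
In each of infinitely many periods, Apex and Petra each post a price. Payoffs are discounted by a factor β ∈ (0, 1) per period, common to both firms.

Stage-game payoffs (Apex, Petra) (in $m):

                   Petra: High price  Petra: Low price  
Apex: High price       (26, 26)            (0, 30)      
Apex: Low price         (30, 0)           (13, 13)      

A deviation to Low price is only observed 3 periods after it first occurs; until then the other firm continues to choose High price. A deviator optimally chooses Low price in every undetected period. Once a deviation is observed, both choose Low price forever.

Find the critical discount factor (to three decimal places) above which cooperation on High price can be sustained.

Deviating for the 3 undetected periods gains 30−26 = 4 per period over cooperation, then loses 26−13 = 13 per period forever once punishment starts.
Gain: 4(1 + β + … + β^2); loss: 13·β^3/(1−β).
No profitable deviation ⇔ 4(1−β^3) ≤ 13·β^3, i.e. β^3 ≥ 4/(4+13) = 4/17.
Hence β ≥ (4/17)^(1/3) ≈ 0.617.

0.617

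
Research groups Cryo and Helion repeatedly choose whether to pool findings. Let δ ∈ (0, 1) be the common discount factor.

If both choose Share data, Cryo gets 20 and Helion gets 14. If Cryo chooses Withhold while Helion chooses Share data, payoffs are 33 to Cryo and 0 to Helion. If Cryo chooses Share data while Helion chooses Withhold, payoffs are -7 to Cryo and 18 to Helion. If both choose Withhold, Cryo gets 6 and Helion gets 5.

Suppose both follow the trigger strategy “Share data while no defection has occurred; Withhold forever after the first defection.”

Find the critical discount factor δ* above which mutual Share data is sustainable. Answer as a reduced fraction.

13/27

Cryo's threshold: (33−20)/(33−6) = 13/27.
Helion's threshold: (18−14)/(18−5) = 4/13.
13/27 > 4/13, so Cryo binds and δ* = 13/27.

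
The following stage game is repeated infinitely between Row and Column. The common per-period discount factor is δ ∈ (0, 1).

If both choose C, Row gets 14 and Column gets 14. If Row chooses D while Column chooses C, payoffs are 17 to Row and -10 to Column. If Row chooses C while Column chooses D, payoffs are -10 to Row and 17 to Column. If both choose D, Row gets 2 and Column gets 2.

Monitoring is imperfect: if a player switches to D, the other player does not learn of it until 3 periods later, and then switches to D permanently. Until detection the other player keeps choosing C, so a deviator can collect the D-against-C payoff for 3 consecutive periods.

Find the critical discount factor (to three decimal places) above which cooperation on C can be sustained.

0.585

The best deviation is to choose D for all 3 undetected periods, earning 17 each, then 2 forever once detected.
Deviation value: 17(1−δ^3)/(1−δ) + 2δ^3/(1−δ); cooperation value: 14/(1−δ).
IC: 14 ≥ 17(1−δ^3) + 2δ^3 = 17 − 15δ^3.
So δ^3 ≥ 3/15 = 1/5, giving δ ≥ (1/5)^(1/3) ≈ 0.585.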